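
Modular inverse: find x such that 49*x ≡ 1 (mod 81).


Use the extended Euclidean algorithm on (81, 49); each row r = 81*s + 49*t:
r=81, s=1, t=0
r=49, s=0, t=1
q=1: r=32, s=1, t=-1   [81*(1) + 49*(-1) = 32]
q=1: r=17, s=-1, t=2   [81*(-1) + 49*(2) = 17]
q=1: r=15, s=2, t=-3   [81*(2) + 49*(-3) = 15]
q=1: r=2, s=-3, t=5   [81*(-3) + 49*(5) = 2]
q=7: r=1, s=23, t=-38   [81*(23) + 49*(-38) = 1]
q=2: r=0, s=-49, t=81   [81*(-49) + 49*(81) = 0]
GCD = 1 with t = -38, so 49*(-38) ≡ 1 (mod 81)
Inverse = -38 mod 81 = 43
Check: 49 * 43 = 2107 ≡ 1 (mod 81)

49^(-1) ≡ 43 (mod 81)


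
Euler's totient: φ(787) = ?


787 = 787
Prime factors: 787
φ(787) = 787 × (1-1/787)
= 787 × 786/787 = 786

φ(787) = 786


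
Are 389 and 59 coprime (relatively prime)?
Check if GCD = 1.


Euclidean algorithm:
389 = 6 * 59 + 35
59 = 1 * 35 + 24
35 = 1 * 24 + 11
24 = 2 * 11 + 2
11 = 5 * 2 + 1
2 = 2 * 1 + 0
GCD(389, 59) = 1

Yes, coprime (GCD = 1)


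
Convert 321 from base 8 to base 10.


321 (base 8) = 209 (decimal)
209 (decimal) = 209 (base 10)


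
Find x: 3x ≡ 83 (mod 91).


GCD(3, 91) = 1, unique solution
a^(-1) mod 91 = 61
x = 61 * 83 mod 91 = 58

x ≡ 58 (mod 91)


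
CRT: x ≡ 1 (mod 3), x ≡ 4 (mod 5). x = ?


M = 3*5 = 15
M1 = M/3 = 5, M2 = M/5 = 3
M1^(-1) mod 3 = 2, M2^(-1) mod 5 = 2
x = 1*5*2 + 4*3*2 = 34
34 mod 15 = 4
Check: 4 mod 3 = 1 ✓, 4 mod 5 = 4 ✓

x ≡ 4 (mod 15)


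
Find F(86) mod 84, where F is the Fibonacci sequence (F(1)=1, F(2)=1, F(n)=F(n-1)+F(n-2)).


F(k) mod 84 for k=1..86:
1, 1, 2, 3, 5, 8, 13, 21, 34, 55, 5, 60, 65, 41, 22, 63, 1, 64, 65, 45, 26, 71, 13, 0, 13, 13, 26, 39, 65, 20, 1, 21, 22, 43, 65, 24, 5, 29, 34, 63, 13, 76, 5, 81, 2, 83, 1, 0, 1, 1, 2, 3, 5, 8, 13, 21, 34, 55, 5, 60, 65, 41, 22, 63, 1, 64, 65, 45, 26, 71, 13, 0, 13, 13, 26, 39, 65, 20, 1, 21, 22, 43, 65, 24, 5, 29
F(86) mod 84 = 29


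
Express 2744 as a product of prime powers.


2744 / 2 = 1372
1372 / 2 = 686
686 / 2 = 343
343 / 7 = 49
49 / 7 = 7
7 / 7 = 1
2744 = 2^3 × 7^3


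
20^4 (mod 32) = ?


20^1 mod 32 = 20
20^2 mod 32 = 16
20^3 mod 32 = 0
20^4 mod 32 = 0


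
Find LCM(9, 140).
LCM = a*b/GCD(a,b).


GCD(9, 140) = 1
LCM = 9*140/1 = 1260/1 = 1260

LCM = 1260


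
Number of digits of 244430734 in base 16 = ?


244430734 in base 16 = E91B78E
Number of digits = 7

7 digits (base 16)


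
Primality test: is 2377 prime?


Check divisors up to sqrt(2377) = 48.7545
No divisors found.
2377 is prime.

Yes, 2377 is prime


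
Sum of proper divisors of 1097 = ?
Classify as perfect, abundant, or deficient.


Proper divisors: 1
Sum = 1 = 1
1 < 1097 → deficient

s(1097) = 1 (deficient)


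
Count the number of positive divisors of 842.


842 = 2^1 × 421^1
d(842) = (1+1) × (1+1) = 4

4 divisors


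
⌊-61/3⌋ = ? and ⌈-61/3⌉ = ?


-61/3 = -20.3333
floor = -21
ceil = -20

floor = -21, ceil = -20


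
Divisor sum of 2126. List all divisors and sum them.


Divisors of 2126: 1, 2, 1063, 2126
Sum = 1 + 2 + 1063 + 2126 = 3192

σ(2126) = 3192


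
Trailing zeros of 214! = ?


floor(214/5) = 42
floor(214/25) = 8
floor(214/125) = 1
Total = 51

51 trailing zeros


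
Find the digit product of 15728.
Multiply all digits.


1 × 5 × 7 × 2 × 8 = 560


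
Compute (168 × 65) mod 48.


168 × 65 = 10920
10920 mod 48 = 24


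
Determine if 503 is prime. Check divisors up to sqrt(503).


Check divisors up to sqrt(503) = 22.4277
No divisors found.
503 is prime.

Yes, 503 is prime


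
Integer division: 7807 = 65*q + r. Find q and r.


7807 = 65 * 120 + 7
Check: 7800 + 7 = 7807

q = 120, r = 7


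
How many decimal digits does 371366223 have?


371366223 has 9 digits in base 10
floor(log10(371366223)) + 1 = floor(8.5698) + 1 = 9

9 digits (base 10)


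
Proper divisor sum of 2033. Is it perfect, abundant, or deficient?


Proper divisors: 1, 19, 107
Sum = 1 + 19 + 107 = 127
127 < 2033 → deficient

s(2033) = 127 (deficient)


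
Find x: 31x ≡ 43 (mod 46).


GCD(31, 46) = 1, unique solution
a^(-1) mod 46 = 3
x = 3 * 43 mod 46 = 37

x ≡ 37 (mod 46)


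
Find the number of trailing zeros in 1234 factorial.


floor(1234/5) = 246
floor(1234/25) = 49
floor(1234/125) = 9
floor(1234/625) = 1
Total = 305

305 trailing zeros


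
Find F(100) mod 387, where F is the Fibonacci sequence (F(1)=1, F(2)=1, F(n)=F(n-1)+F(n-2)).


F(k) mod 387 for k=1..100:
1, 1, 2, 3, 5, 8, 13, 21, 34, 55, 89, 144, 233, 377, 223, 213, 49, 262, 311, 186, 110, 296, 19, 315, 334, 262, 209, 84, 293, 377, 283, 273, 169, 55, 224, 279, 116, 8, 124, 132, 256, 1, 257, 258, 128, 386, 127, 126, 253, 379, 245, 237, 95, 332, 40, 372, 25, 10, 35, 45, 80, 125, 205, 330, 148, 91, 239, 330, 182, 125, 307, 45, 352, 10, 362, 372, 347, 332, 292, 237, 142, 379, 134, 126, 260, 386, 259, 258, 130, 1, 131, 132, 263, 8, 271, 279, 163, 55, 218, 273
F(100) mod 387 = 273


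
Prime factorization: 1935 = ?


1935 / 3 = 645
645 / 3 = 215
215 / 5 = 43
43 / 43 = 1
1935 = 3^2 × 5 × 43


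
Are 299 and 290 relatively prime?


Euclidean algorithm:
299 = 1 * 290 + 9
290 = 32 * 9 + 2
9 = 4 * 2 + 1
2 = 2 * 1 + 0
GCD(299, 290) = 1

Yes, coprime (GCD = 1)


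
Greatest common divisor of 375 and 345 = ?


375 = 1 * 345 + 30
345 = 11 * 30 + 15
30 = 2 * 15 + 0
GCD = 15


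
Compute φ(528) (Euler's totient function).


528 = 2^4 × 3 × 11
Prime factors: 2, 3, 11
φ(528) = 528 × (1-1/2) × (1-1/3) × (1-1/11)
= 528 × 1/2 × 2/3 × 10/11 = 160

φ(528) = 160


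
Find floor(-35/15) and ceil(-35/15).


-35/15 = -2.3333
floor = -3
ceil = -2

floor = -3, ceil = -2


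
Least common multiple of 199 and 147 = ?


GCD(199, 147) = 1
LCM = 199*147/1 = 29253/1 = 29253

LCM = 29253


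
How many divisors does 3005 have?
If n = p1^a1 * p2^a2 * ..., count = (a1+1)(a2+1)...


3005 = 5^1 × 601^1
d(3005) = (1+1) × (1+1) = 4

4 divisors


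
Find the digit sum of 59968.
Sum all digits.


5 + 9 + 9 + 6 + 8 = 37


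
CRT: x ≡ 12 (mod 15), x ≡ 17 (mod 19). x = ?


M = 15*19 = 285
M1 = M/15 = 19, M2 = M/19 = 15
M1^(-1) mod 15 = 4, M2^(-1) mod 19 = 14
x = 12*19*4 + 17*15*14 = 4482
4482 mod 285 = 207
Check: 207 mod 15 = 12 ✓, 207 mod 19 = 17 ✓

x ≡ 207 (mod 285)


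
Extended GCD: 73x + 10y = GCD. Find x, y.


Tabular extended Euclidean (each row: r = 73*s + 10*t):
r=73, s=1, t=0
r=10, s=0, t=1
q=7: r=3, s=1, t=-7   [73*(1) + 10*(-7) = 3]
q=3: r=1, s=-3, t=22   [73*(-3) + 10*(22) = 1]
q=3: r=0, s=10, t=-73   [73*(10) + 10*(-73) = 0]
GCD = 1; from the row with r=1: x=-3, y=22
Check: 73*(-3) + 10*(22) = -219 + 220 = 1

GCD = 1, x = -3, y = 22


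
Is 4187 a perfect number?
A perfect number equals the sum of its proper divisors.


Proper divisors of 4187: 1, 53, 79
Sum = 1 + 53 + 79 = 133

No, 4187 is not perfect (133 ≠ 4187)


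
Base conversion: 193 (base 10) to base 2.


193 (base 10) = 193 (decimal)
193 (decimal) = 11000001 (base 2)


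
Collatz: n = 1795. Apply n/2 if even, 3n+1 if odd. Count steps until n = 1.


1795 → 5386 → 2693 → 8080 → 4040 → 2020 → 1010 → 505 → 1516 → 758 → 379 → 1138 → 569 → 1708 → 854 → 427 → 1282 → 641 → 1924 → 962 → 481 → 1444 → 722 → 361 → 1084 → 542 → 271 → 814 → 407 → 1222 → 611 → 1834 → 917 → 2752 → 1376 → 688 → 344 → 172 → 86 → 43 → 130 → 65 → 196 → 98 → 49 → 148 → 74 → 37 → 112 → 56 → 28 → 14 → 7 → 22 → 11 → 34 → 17 → 52 → 26 → 13 → 40 → 20 → 10 → 5 → 16 → 8 → 4 → 2 → 1
Total steps = 68

68 steps


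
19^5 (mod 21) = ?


19^1 mod 21 = 19
19^2 mod 21 = 4
19^3 mod 21 = 13
19^4 mod 21 = 16
19^5 mod 21 = 10


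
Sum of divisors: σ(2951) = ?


Divisors of 2951: 1, 13, 227, 2951
Sum = 1 + 13 + 227 + 2951 = 3192

σ(2951) = 3192


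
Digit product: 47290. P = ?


4 × 7 × 2 × 9 × 0 = 0


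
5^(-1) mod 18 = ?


Use the extended Euclidean algorithm on (18, 5); each row r = 18*s + 5*t:
r=18, s=1, t=0
r=5, s=0, t=1
q=3: r=3, s=1, t=-3   [18*(1) + 5*(-3) = 3]
q=1: r=2, s=-1, t=4   [18*(-1) + 5*(4) = 2]
q=1: r=1, s=2, t=-7   [18*(2) + 5*(-7) = 1]
q=2: r=0, s=-5, t=18   [18*(-5) + 5*(18) = 0]
GCD = 1 with t = -7, so 5*(-7) ≡ 1 (mod 18)
Inverse = -7 mod 18 = 11
Check: 5 * 11 = 55 ≡ 1 (mod 18)

5^(-1) ≡ 11 (mod 18)


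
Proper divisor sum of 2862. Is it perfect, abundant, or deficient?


Proper divisors: 1, 2, 3, 6, 9, 18, 27, 53, 54, 106, 159, 318, 477, 954, 1431
Sum = 1 + 2 + 3 + 6 + 9 + 18 + 27 + 53 + 54 + 106 + 159 + 318 + 477 + 954 + 1431 = 3618
3618 > 2862 → abundant

s(2862) = 3618 (abundant)


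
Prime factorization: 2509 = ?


2509 / 13 = 193
193 / 193 = 1
2509 = 13 × 193


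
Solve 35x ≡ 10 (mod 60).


GCD(35, 60) = 5 divides 10
Divide: 7x ≡ 2 (mod 12)
x ≡ 2 (mod 12)


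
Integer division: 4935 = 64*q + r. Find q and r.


4935 = 64 * 77 + 7
Check: 4928 + 7 = 4935

q = 77, r = 7


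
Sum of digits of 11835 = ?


1 + 1 + 8 + 3 + 5 = 18


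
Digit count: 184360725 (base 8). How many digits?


184360725 in base 8 = 1277217425
Number of digits = 10

10 digits (base 8)


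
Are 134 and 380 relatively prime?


Euclidean algorithm:
380 = 2 * 134 + 112
134 = 1 * 112 + 22
112 = 5 * 22 + 2
22 = 11 * 2 + 0
GCD(134, 380) = 2

No, not coprime (GCD = 2)


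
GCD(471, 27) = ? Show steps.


471 = 17 * 27 + 12
27 = 2 * 12 + 3
12 = 4 * 3 + 0
GCD = 3


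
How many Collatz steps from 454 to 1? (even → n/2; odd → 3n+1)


454 → 227 → 682 → 341 → 1024 → 512 → 256 → 128 → 64 → 32 → 16 → 8 → 4 → 2 → 1
Total steps = 14

14 steps


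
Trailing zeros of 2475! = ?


floor(2475/5) = 495
floor(2475/25) = 99
floor(2475/125) = 19
floor(2475/625) = 3
Total = 616

616 trailing zeros


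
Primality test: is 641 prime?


Check divisors up to sqrt(641) = 25.3180
No divisors found.
641 is prime.

Yes, 641 is prime


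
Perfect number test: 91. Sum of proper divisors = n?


Proper divisors of 91: 1, 7, 13
Sum = 1 + 7 + 13 = 21

No, 91 is not perfect (21 ≠ 91)


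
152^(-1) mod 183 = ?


Use the extended Euclidean algorithm on (183, 152); each row r = 183*s + 152*t:
r=183, s=1, t=0
r=152, s=0, t=1
q=1: r=31, s=1, t=-1   [183*(1) + 152*(-1) = 31]
q=4: r=28, s=-4, t=5   [183*(-4) + 152*(5) = 28]
q=1: r=3, s=5, t=-6   [183*(5) + 152*(-6) = 3]
q=9: r=1, s=-49, t=59   [183*(-49) + 152*(59) = 1]
q=3: r=0, s=152, t=-183   [183*(152) + 152*(-183) = 0]
GCD = 1 with t = 59, so 152*(59) ≡ 1 (mod 183)
Inverse = 59 mod 183 = 59
Check: 152 * 59 = 8968 ≡ 1 (mod 183)

152^(-1) ≡ 59 (mod 183)


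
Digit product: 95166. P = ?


9 × 5 × 1 × 6 × 6 = 1620


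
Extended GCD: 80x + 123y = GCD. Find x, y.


Tabular extended Euclidean (each row: r = 80*s + 123*t):
r=80, s=1, t=0
r=123, s=0, t=1
q=0: r=80, s=1, t=0   [80*(1) + 123*(0) = 80]
q=1: r=43, s=-1, t=1   [80*(-1) + 123*(1) = 43]
q=1: r=37, s=2, t=-1   [80*(2) + 123*(-1) = 37]
q=1: r=6, s=-3, t=2   [80*(-3) + 123*(2) = 6]
q=6: r=1, s=20, t=-13   [80*(20) + 123*(-13) = 1]
q=6: r=0, s=-123, t=80   [80*(-123) + 123*(80) = 0]
GCD = 1; from the row with r=1: x=20, y=-13
Check: 80*(20) + 123*(-13) = 1600 - 1599 = 1

GCD = 1, x = 20, y = -13


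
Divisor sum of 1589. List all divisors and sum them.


Divisors of 1589: 1, 7, 227, 1589
Sum = 1 + 7 + 227 + 1589 = 1824

σ(1589) = 1824


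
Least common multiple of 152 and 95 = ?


GCD(152, 95) = 19
LCM = 152*95/19 = 14440/19 = 760

LCM = 760


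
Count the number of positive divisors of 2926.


2926 = 2^1 × 7^1 × 11^1 × 19^1
d(2926) = (1+1) × (1+1) × (1+1) × (1+1) = 16

16 divisors


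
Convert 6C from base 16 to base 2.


6C (base 16) = 108 (decimal)
108 (decimal) = 1101100 (base 2)


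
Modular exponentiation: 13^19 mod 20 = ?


13^1 mod 20 = 13
13^2 mod 20 = 9
13^3 mod 20 = 17
13^4 mod 20 = 1
13^5 mod 20 = 13
13^6 mod 20 = 9
13^7 mod 20 = 17
13^8 mod 20 = 1
13^9 mod 20 = 13
13^10 mod 20 = 9
13^11 mod 20 = 17
13^12 mod 20 = 1
13^13 mod 20 = 13
13^14 mod 20 = 9
13^15 mod 20 = 17
13^16 mod 20 = 1
13^17 mod 20 = 13
13^18 mod 20 = 9
13^19 mod 20 = 17


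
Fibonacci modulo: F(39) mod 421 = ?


F(k) mod 421 for k=1..39:
1, 1, 2, 3, 5, 8, 13, 21, 34, 55, 89, 144, 233, 377, 189, 145, 334, 58, 392, 29, 0, 29, 29, 58, 87, 145, 232, 377, 188, 144, 332, 55, 387, 21, 408, 8, 416, 3, 419
F(39) mod 421 = 419


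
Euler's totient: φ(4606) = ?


4606 = 2 × 7^2 × 47
Prime factors: 2, 7, 47
φ(4606) = 4606 × (1-1/2) × (1-1/7) × (1-1/47)
= 4606 × 1/2 × 6/7 × 46/47 = 1932

φ(4606) = 1932


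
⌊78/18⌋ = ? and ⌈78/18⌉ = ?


78/18 = 4.3333
floor = 4
ceil = 5

floor = 4, ceil = 5


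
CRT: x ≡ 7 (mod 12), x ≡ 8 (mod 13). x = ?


M = 12*13 = 156
M1 = M/12 = 13, M2 = M/13 = 12
M1^(-1) mod 12 = 1, M2^(-1) mod 13 = 12
x = 7*13*1 + 8*12*12 = 1243
1243 mod 156 = 151
Check: 151 mod 12 = 7 ✓, 151 mod 13 = 8 ✓

x ≡ 151 (mod 156)


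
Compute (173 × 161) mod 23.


173 × 161 = 27853
27853 mod 23 = 0


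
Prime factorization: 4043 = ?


4043 / 13 = 311
311 / 311 = 1
4043 = 13 × 311


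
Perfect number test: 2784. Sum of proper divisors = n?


Proper divisors of 2784: 1, 2, 3, 4, 6, 8, 12, 16, 24, 29, 32, 48, 58, 87, 96, 116, 174, 232, 348, 464, 696, 928, 1392
Sum = 1 + 2 + 3 + 4 + 6 + 8 + 12 + 16 + 24 + 29 + 32 + 48 + 58 + 87 + 96 + 116 + 174 + 232 + 348 + 464 + 696 + 928 + 1392 = 4776

No, 2784 is not perfect (4776 ≠ 2784)


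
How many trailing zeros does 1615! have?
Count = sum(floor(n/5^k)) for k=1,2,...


floor(1615/5) = 323
floor(1615/25) = 64
floor(1615/125) = 12
floor(1615/625) = 2
Total = 401

401 trailing zeros


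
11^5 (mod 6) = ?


11^1 mod 6 = 5
11^2 mod 6 = 1
11^3 mod 6 = 5
11^4 mod 6 = 1
11^5 mod 6 = 5


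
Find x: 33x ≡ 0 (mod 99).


GCD(33, 99) = 33 divides 0
Divide: 1x ≡ 0 (mod 3)
x ≡ 0 (mod 3)


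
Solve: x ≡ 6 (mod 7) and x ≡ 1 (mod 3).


M = 7*3 = 21
M1 = M/7 = 3, M2 = M/3 = 7
M1^(-1) mod 7 = 5, M2^(-1) mod 3 = 1
x = 6*3*5 + 1*7*1 = 97
97 mod 21 = 13
Check: 13 mod 7 = 6 ✓, 13 mod 3 = 1 ✓

x ≡ 13 (mod 21)


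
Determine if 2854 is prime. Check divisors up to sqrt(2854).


2854 / 2 = 1427 (exact division)
2854 is NOT prime.

No, 2854 is not prime


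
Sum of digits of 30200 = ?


3 + 0 + 2 + 0 + 0 = 5


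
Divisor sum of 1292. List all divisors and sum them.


Divisors of 1292: 1, 2, 4, 17, 19, 34, 38, 68, 76, 323, 646, 1292
Sum = 1 + 2 + 4 + 17 + 19 + 34 + 38 + 68 + 76 + 323 + 646 + 1292 = 2520

σ(1292) = 2520


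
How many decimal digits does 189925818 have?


189925818 has 9 digits in base 10
floor(log10(189925818)) + 1 = floor(8.2786) + 1 = 9

9 digits (base 10)


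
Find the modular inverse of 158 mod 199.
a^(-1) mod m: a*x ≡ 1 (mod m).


Use the extended Euclidean algorithm on (199, 158); each row r = 199*s + 158*t:
r=199, s=1, t=0
r=158, s=0, t=1
q=1: r=41, s=1, t=-1   [199*(1) + 158*(-1) = 41]
q=3: r=35, s=-3, t=4   [199*(-3) + 158*(4) = 35]
q=1: r=6, s=4, t=-5   [199*(4) + 158*(-5) = 6]
q=5: r=5, s=-23, t=29   [199*(-23) + 158*(29) = 5]
q=1: r=1, s=27, t=-34   [199*(27) + 158*(-34) = 1]
q=5: r=0, s=-158, t=199   [199*(-158) + 158*(199) = 0]
GCD = 1 with t = -34, so 158*(-34) ≡ 1 (mod 199)
Inverse = -34 mod 199 = 165
Check: 158 * 165 = 26070 ≡ 1 (mod 199)

158^(-1) ≡ 165 (mod 199)


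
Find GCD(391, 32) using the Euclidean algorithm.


391 = 12 * 32 + 7
32 = 4 * 7 + 4
7 = 1 * 4 + 3
4 = 1 * 3 + 1
3 = 3 * 1 + 0
GCD = 1


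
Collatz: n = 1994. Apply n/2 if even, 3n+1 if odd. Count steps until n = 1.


1994 → 997 → 2992 → 1496 → 748 → 374 → 187 → 562 → 281 → 844 → 422 → 211 → 634 → 317 → 952 → 476 → 238 → 119 → 358 → 179 → 538 → 269 → 808 → 404 → 202 → 101 → 304 → 152 → 76 → 38 → 19 → 58 → 29 → 88 → 44 → 22 → 11 → 34 → 17 → 52 → 26 → 13 → 40 → 20 → 10 → 5 → 16 → 8 → 4 → 2 → 1
Total steps = 50

50 steps


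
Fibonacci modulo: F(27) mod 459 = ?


F(k) mod 459 for k=1..27:
1, 1, 2, 3, 5, 8, 13, 21, 34, 55, 89, 144, 233, 377, 151, 69, 220, 289, 50, 339, 389, 269, 199, 9, 208, 217, 425
F(27) mod 459 = 425


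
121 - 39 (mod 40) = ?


121 - 39 = 82
82 mod 40 = 2


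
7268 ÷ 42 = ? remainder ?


7268 = 42 * 173 + 2
Check: 7266 + 2 = 7268

q = 173, r = 2


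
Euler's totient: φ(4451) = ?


4451 = 4451
Prime factors: 4451
φ(4451) = 4451 × (1-1/4451)
= 4451 × 4450/4451 = 4450

φ(4451) = 4450


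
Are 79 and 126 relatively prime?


Euclidean algorithm:
126 = 1 * 79 + 47
79 = 1 * 47 + 32
47 = 1 * 32 + 15
32 = 2 * 15 + 2
15 = 7 * 2 + 1
2 = 2 * 1 + 0
GCD(79, 126) = 1

Yes, coprime (GCD = 1)


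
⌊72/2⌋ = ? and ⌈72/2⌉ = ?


72/2 = 36.0000
floor = 36
ceil = 36

floor = 36, ceil = 36


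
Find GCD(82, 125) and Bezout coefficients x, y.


Tabular extended Euclidean (each row: r = 82*s + 125*t):
r=82, s=1, t=0
r=125, s=0, t=1
q=0: r=82, s=1, t=0   [82*(1) + 125*(0) = 82]
q=1: r=43, s=-1, t=1   [82*(-1) + 125*(1) = 43]
q=1: r=39, s=2, t=-1   [82*(2) + 125*(-1) = 39]
q=1: r=4, s=-3, t=2   [82*(-3) + 125*(2) = 4]
q=9: r=3, s=29, t=-19   [82*(29) + 125*(-19) = 3]
q=1: r=1, s=-32, t=21   [82*(-32) + 125*(21) = 1]
q=3: r=0, s=125, t=-82   [82*(125) + 125*(-82) = 0]
GCD = 1; from the row with r=1: x=-32, y=21
Check: 82*(-32) + 125*(21) = -2624 + 2625 = 1

GCD = 1, x = -32, y = 21


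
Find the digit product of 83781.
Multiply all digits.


8 × 3 × 7 × 8 × 1 = 1344


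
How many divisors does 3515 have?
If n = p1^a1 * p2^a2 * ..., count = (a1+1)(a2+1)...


3515 = 5^1 × 19^1 × 37^1
d(3515) = (1+1) × (1+1) × (1+1) = 8

8 divisors


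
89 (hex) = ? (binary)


89 (base 16) = 137 (decimal)
137 (decimal) = 10001001 (base 2)


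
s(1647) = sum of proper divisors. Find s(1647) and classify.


Proper divisors: 1, 3, 9, 27, 61, 183, 549
Sum = 1 + 3 + 9 + 27 + 61 + 183 + 549 = 833
833 < 1647 → deficient

s(1647) = 833 (deficient)


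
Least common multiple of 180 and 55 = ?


GCD(180, 55) = 5
LCM = 180*55/5 = 9900/5 = 1980

LCM = 1980


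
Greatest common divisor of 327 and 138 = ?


327 = 2 * 138 + 51
138 = 2 * 51 + 36
51 = 1 * 36 + 15
36 = 2 * 15 + 6
15 = 2 * 6 + 3
6 = 2 * 3 + 0
GCD = 3


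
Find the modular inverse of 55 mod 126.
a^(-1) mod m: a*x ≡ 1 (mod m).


Use the extended Euclidean algorithm on (126, 55); each row r = 126*s + 55*t:
r=126, s=1, t=0
r=55, s=0, t=1
q=2: r=16, s=1, t=-2   [126*(1) + 55*(-2) = 16]
q=3: r=7, s=-3, t=7   [126*(-3) + 55*(7) = 7]
q=2: r=2, s=7, t=-16   [126*(7) + 55*(-16) = 2]
q=3: r=1, s=-24, t=55   [126*(-24) + 55*(55) = 1]
q=2: r=0, s=55, t=-126   [126*(55) + 55*(-126) = 0]
GCD = 1 with t = 55, so 55*(55) ≡ 1 (mod 126)
Inverse = 55 mod 126 = 55
Check: 55 * 55 = 3025 ≡ 1 (mod 126)

55^(-1) ≡ 55 (mod 126)


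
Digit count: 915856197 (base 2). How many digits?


915856197 in base 2 = 110110100101101101101101000101
Number of digits = 30

30 digits (base 2)


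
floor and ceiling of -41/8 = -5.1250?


-41/8 = -5.1250
floor = -6
ceil = -5

floor = -6, ceil = -5


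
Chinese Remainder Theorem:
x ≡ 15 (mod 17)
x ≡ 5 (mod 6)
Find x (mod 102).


M = 17*6 = 102
M1 = M/17 = 6, M2 = M/6 = 17
M1^(-1) mod 17 = 3, M2^(-1) mod 6 = 5
x = 15*6*3 + 5*17*5 = 695
695 mod 102 = 83
Check: 83 mod 17 = 15 ✓, 83 mod 6 = 5 ✓

x ≡ 83 (mod 102)


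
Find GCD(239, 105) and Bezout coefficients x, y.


Tabular extended Euclidean (each row: r = 239*s + 105*t):
r=239, s=1, t=0
r=105, s=0, t=1
q=2: r=29, s=1, t=-2   [239*(1) + 105*(-2) = 29]
q=3: r=18, s=-3, t=7   [239*(-3) + 105*(7) = 18]
q=1: r=11, s=4, t=-9   [239*(4) + 105*(-9) = 11]
q=1: r=7, s=-7, t=16   [239*(-7) + 105*(16) = 7]
q=1: r=4, s=11, t=-25   [239*(11) + 105*(-25) = 4]
q=1: r=3, s=-18, t=41   [239*(-18) + 105*(41) = 3]
q=1: r=1, s=29, t=-66   [239*(29) + 105*(-66) = 1]
q=3: r=0, s=-105, t=239   [239*(-105) + 105*(239) = 0]
GCD = 1; from the row with r=1: x=29, y=-66
Check: 239*(29) + 105*(-66) = 6931 - 6930 = 1

GCD = 1, x = 29, y = -66


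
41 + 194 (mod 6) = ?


41 + 194 = 235
235 mod 6 = 1


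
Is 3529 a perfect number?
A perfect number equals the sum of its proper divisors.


Proper divisors of 3529: 1
Sum = 1 = 1

No, 3529 is not perfect (1 ≠ 3529)


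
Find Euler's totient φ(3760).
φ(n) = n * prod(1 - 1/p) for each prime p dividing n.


3760 = 2^4 × 5 × 47
Prime factors: 2, 5, 47
φ(3760) = 3760 × (1-1/2) × (1-1/5) × (1-1/47)
= 3760 × 1/2 × 4/5 × 46/47 = 1472

φ(3760) = 1472


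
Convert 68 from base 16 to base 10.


68 (base 16) = 104 (decimal)
104 (decimal) = 104 (base 10)


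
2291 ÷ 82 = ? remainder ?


2291 = 82 * 27 + 77
Check: 2214 + 77 = 2291

q = 27, r = 77


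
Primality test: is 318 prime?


318 / 2 = 159 (exact division)
318 is NOT prime.

No, 318 is not prime


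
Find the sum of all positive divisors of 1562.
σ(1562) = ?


Divisors of 1562: 1, 2, 11, 22, 71, 142, 781, 1562
Sum = 1 + 2 + 11 + 22 + 71 + 142 + 781 + 1562 = 2592

σ(1562) = 2592


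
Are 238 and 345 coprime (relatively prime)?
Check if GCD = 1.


Euclidean algorithm:
345 = 1 * 238 + 107
238 = 2 * 107 + 24
107 = 4 * 24 + 11
24 = 2 * 11 + 2
11 = 5 * 2 + 1
2 = 2 * 1 + 0
GCD(238, 345) = 1

Yes, coprime (GCD = 1)


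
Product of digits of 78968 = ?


7 × 8 × 9 × 6 × 8 = 24192


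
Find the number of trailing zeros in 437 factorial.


floor(437/5) = 87
floor(437/25) = 17
floor(437/125) = 3
Total = 107

107 trailing zeros


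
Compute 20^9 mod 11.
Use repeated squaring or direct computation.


20^1 mod 11 = 9
20^2 mod 11 = 4
20^3 mod 11 = 3
20^4 mod 11 = 5
20^5 mod 11 = 1
20^6 mod 11 = 9
20^7 mod 11 = 4
20^8 mod 11 = 3
20^9 mod 11 = 5


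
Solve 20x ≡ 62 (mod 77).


GCD(20, 77) = 1, unique solution
a^(-1) mod 77 = 27
x = 27 * 62 mod 77 = 57

x ≡ 57 (mod 77)


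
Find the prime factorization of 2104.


2104 / 2 = 1052
1052 / 2 = 526
526 / 2 = 263
263 / 263 = 1
2104 = 2^3 × 263


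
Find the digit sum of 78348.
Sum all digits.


7 + 8 + 3 + 4 + 8 = 30


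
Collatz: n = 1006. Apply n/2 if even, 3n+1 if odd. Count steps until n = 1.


1006 → 503 → 1510 → 755 → 2266 → 1133 → 3400 → 1700 → 850 → 425 → 1276 → 638 → 319 → 958 → 479 → 1438 → 719 → 2158 → 1079 → 3238 → 1619 → 4858 → 2429 → 7288 → 3644 → 1822 → 911 → 2734 → 1367 → 4102 → 2051 → 6154 → 3077 → 9232 → 4616 → 2308 → 1154 → 577 → 1732 → 866 → 433 → 1300 → 650 → 325 → 976 → 488 → 244 → 122 → 61 → 184 → 92 → 46 → 23 → 70 → 35 → 106 → 53 → 160 → 80 → 40 → 20 → 10 → 5 → 16 → 8 → 4 → 2 → 1
Total steps = 67

67 steps


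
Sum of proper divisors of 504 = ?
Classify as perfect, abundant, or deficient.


Proper divisors: 1, 2, 3, 4, 6, 7, 8, 9, 12, 14, 18, 21, 24, 28, 36, 42, 56, 63, 72, 84, 126, 168, 252
Sum = 1 + 2 + 3 + 4 + 6 + 7 + 8 + 9 + 12 + 14 + 18 + 21 + 24 + 28 + 36 + 42 + 56 + 63 + 72 + 84 + 126 + 168 + 252 = 1056
1056 > 504 → abundant

s(504) = 1056 (abundant)


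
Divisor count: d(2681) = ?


2681 = 7^1 × 383^1
d(2681) = (1+1) × (1+1) = 4

4 divisors


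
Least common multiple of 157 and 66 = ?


GCD(157, 66) = 1
LCM = 157*66/1 = 10362/1 = 10362

LCM = 10362


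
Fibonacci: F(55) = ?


Sequence: 1, 1, 2, 3, 5, 8, 13, 21, 34, 55, 89, 144, 233, 377, 610, 987, 1597, 2584, 4181, 6765, 10946, 17711, 28657, 46368, 75025, 121393, 196418, 317811, 514229, 832040, 1346269, 2178309, 3524578, 5702887, 9227465, 14930352, 24157817, 39088169, 63245986, 102334155, 165580141, 267914296, 433494437, 701408733, 1134903170, 1836311903, 2971215073, 4807526976, 7778742049, 12586269025, 20365011074, 32951280099, 53316291173, 86267571272, 139583862445
F(55) = 139583862445


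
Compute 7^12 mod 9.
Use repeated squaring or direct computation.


7^1 mod 9 = 7
7^2 mod 9 = 4
7^3 mod 9 = 1
7^4 mod 9 = 7
7^5 mod 9 = 4
7^6 mod 9 = 1
7^7 mod 9 = 7
7^8 mod 9 = 4
7^9 mod 9 = 1
7^10 mod 9 = 7
7^11 mod 9 = 4
7^12 mod 9 = 1


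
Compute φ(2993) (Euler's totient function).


2993 = 41 × 73
Prime factors: 41, 73
φ(2993) = 2993 × (1-1/41) × (1-1/73)
= 2993 × 40/41 × 72/73 = 2880

φ(2993) = 2880


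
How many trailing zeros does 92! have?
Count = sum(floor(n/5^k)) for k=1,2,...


floor(92/5) = 18
floor(92/25) = 3
Total = 21

21 trailing zeros


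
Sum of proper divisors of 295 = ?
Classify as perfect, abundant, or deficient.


Proper divisors: 1, 5, 59
Sum = 1 + 5 + 59 = 65
65 < 295 → deficient

s(295) = 65 (deficient)


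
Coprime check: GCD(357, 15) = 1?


Euclidean algorithm:
357 = 23 * 15 + 12
15 = 1 * 12 + 3
12 = 4 * 3 + 0
GCD(357, 15) = 3

No, not coprime (GCD = 3)


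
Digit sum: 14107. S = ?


1 + 4 + 1 + 0 + 7 = 13


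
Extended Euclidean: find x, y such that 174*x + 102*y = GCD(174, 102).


Tabular extended Euclidean (each row: r = 174*s + 102*t):
r=174, s=1, t=0
r=102, s=0, t=1
q=1: r=72, s=1, t=-1   [174*(1) + 102*(-1) = 72]
q=1: r=30, s=-1, t=2   [174*(-1) + 102*(2) = 30]
q=2: r=12, s=3, t=-5   [174*(3) + 102*(-5) = 12]
q=2: r=6, s=-7, t=12   [174*(-7) + 102*(12) = 6]
q=2: r=0, s=17, t=-29   [174*(17) + 102*(-29) = 0]
GCD = 6; from the row with r=6: x=-7, y=12
Check: 174*(-7) + 102*(12) = -1218 + 1224 = 6

GCD = 6, x = -7, y = 12


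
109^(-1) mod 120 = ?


Use the extended Euclidean algorithm on (120, 109); each row r = 120*s + 109*t:
r=120, s=1, t=0
r=109, s=0, t=1
q=1: r=11, s=1, t=-1   [120*(1) + 109*(-1) = 11]
q=9: r=10, s=-9, t=10   [120*(-9) + 109*(10) = 10]
q=1: r=1, s=10, t=-11   [120*(10) + 109*(-11) = 1]
q=10: r=0, s=-109, t=120   [120*(-109) + 109*(120) = 0]
GCD = 1 with t = -11, so 109*(-11) ≡ 1 (mod 120)
Inverse = -11 mod 120 = 109
Check: 109 * 109 = 11881 ≡ 1 (mod 120)

109^(-1) ≡ 109 (mod 120)


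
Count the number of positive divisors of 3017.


3017 = 7^1 × 431^1
d(3017) = (1+1) × (1+1) = 4

4 divisors


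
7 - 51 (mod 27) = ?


7 - 51 = -44
-44 mod 27 = 10


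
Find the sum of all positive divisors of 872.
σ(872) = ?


Divisors of 872: 1, 2, 4, 8, 109, 218, 436, 872
Sum = 1 + 2 + 4 + 8 + 109 + 218 + 436 + 872 = 1650

σ(872) = 1650


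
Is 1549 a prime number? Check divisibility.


Check divisors up to sqrt(1549) = 39.3573
No divisors found.
1549 is prime.

Yes, 1549 is prime


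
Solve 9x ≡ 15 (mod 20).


GCD(9, 20) = 1, unique solution
a^(-1) mod 20 = 9
x = 9 * 15 mod 20 = 15

x ≡ 15 (mod 20)


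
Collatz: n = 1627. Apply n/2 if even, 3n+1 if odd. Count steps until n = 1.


1627 → 4882 → 2441 → 7324 → 3662 → 1831 → 5494 → 2747 → 8242 → 4121 → 12364 → 6182 → 3091 → 9274 → 4637 → 13912 → 6956 → 3478 → 1739 → 5218 → 2609 → 7828 → 3914 → 1957 → 5872 → 2936 → 1468 → 734 → 367 → 1102 → 551 → 1654 → 827 → 2482 → 1241 → 3724 → 1862 → 931 → 2794 → 1397 → 4192 → 2096 → 1048 → 524 → 262 → 131 → 394 → 197 → 592 → 296 → 148 → 74 → 37 → 112 → 56 → 28 → 14 → 7 → 22 → 11 → 34 → 17 → 52 → 26 → 13 → 40 → 20 → 10 → 5 → 16 → 8 → 4 → 2 → 1
Total steps = 73

73 steps


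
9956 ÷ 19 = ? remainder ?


9956 = 19 * 524 + 0
Check: 9956 + 0 = 9956

q = 524, r = 0


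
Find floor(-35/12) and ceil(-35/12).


-35/12 = -2.9167
floor = -3
ceil = -2

floor = -3, ceil = -2


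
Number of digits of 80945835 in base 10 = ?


80945835 has 8 digits in base 10
floor(log10(80945835)) + 1 = floor(7.9082) + 1 = 8

8 digits (base 10)


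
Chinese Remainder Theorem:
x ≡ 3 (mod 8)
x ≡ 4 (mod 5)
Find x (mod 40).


M = 8*5 = 40
M1 = M/8 = 5, M2 = M/5 = 8
M1^(-1) mod 8 = 5, M2^(-1) mod 5 = 2
x = 3*5*5 + 4*8*2 = 139
139 mod 40 = 19
Check: 19 mod 8 = 3 ✓, 19 mod 5 = 4 ✓

x ≡ 19 (mod 40)


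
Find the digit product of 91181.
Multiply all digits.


9 × 1 × 1 × 8 × 1 = 72


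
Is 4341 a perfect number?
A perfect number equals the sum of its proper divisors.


Proper divisors of 4341: 1, 3, 1447
Sum = 1 + 3 + 1447 = 1451

No, 4341 is not perfect (1451 ≠ 4341)


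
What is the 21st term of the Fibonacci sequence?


Sequence: 1, 1, 2, 3, 5, 8, 13, 21, 34, 55, 89, 144, 233, 377, 610, 987, 1597, 2584, 4181, 6765, 10946
F(21) = 10946


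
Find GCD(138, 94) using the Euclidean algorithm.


138 = 1 * 94 + 44
94 = 2 * 44 + 6
44 = 7 * 6 + 2
6 = 3 * 2 + 0
GCD = 2


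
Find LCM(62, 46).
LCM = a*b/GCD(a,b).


GCD(62, 46) = 2
LCM = 62*46/2 = 2852/2 = 1426

LCM = 1426


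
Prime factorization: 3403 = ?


3403 / 41 = 83
83 / 83 = 1
3403 = 41 × 83


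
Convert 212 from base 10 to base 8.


212 (base 10) = 212 (decimal)
212 (decimal) = 324 (base 8)


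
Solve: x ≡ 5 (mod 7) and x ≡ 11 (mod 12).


M = 7*12 = 84
M1 = M/7 = 12, M2 = M/12 = 7
M1^(-1) mod 7 = 3, M2^(-1) mod 12 = 7
x = 5*12*3 + 11*7*7 = 719
719 mod 84 = 47
Check: 47 mod 7 = 5 ✓, 47 mod 12 = 11 ✓

x ≡ 47 (mod 84)


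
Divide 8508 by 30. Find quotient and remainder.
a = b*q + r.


8508 = 30 * 283 + 18
Check: 8490 + 18 = 8508

q = 283, r = 18


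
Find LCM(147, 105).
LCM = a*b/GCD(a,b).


GCD(147, 105) = 21
LCM = 147*105/21 = 15435/21 = 735

LCM = 735


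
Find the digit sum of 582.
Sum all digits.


5 + 8 + 2 = 15


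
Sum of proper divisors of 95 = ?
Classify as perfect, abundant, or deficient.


Proper divisors: 1, 5, 19
Sum = 1 + 5 + 19 = 25
25 < 95 → deficient

s(95) = 25 (deficient)


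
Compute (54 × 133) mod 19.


54 × 133 = 7182
7182 mod 19 = 0


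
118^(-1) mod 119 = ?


Use the extended Euclidean algorithm on (119, 118); each row r = 119*s + 118*t:
r=119, s=1, t=0
r=118, s=0, t=1
q=1: r=1, s=1, t=-1   [119*(1) + 118*(-1) = 1]
q=118: r=0, s=-118, t=119   [119*(-118) + 118*(119) = 0]
GCD = 1 with t = -1, so 118*(-1) ≡ 1 (mod 119)
Inverse = -1 mod 119 = 118
Check: 118 * 118 = 13924 ≡ 1 (mod 119)

118^(-1) ≡ 118 (mod 119)


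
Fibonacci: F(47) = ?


Sequence: 1, 1, 2, 3, 5, 8, 13, 21, 34, 55, 89, 144, 233, 377, 610, 987, 1597, 2584, 4181, 6765, 10946, 17711, 28657, 46368, 75025, 121393, 196418, 317811, 514229, 832040, 1346269, 2178309, 3524578, 5702887, 9227465, 14930352, 24157817, 39088169, 63245986, 102334155, 165580141, 267914296, 433494437, 701408733, 1134903170, 1836311903, 2971215073
F(47) = 2971215073


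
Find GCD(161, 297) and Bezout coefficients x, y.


Tabular extended Euclidean (each row: r = 161*s + 297*t):
r=161, s=1, t=0
r=297, s=0, t=1
q=0: r=161, s=1, t=0   [161*(1) + 297*(0) = 161]
q=1: r=136, s=-1, t=1   [161*(-1) + 297*(1) = 136]
q=1: r=25, s=2, t=-1   [161*(2) + 297*(-1) = 25]
q=5: r=11, s=-11, t=6   [161*(-11) + 297*(6) = 11]
q=2: r=3, s=24, t=-13   [161*(24) + 297*(-13) = 3]
q=3: r=2, s=-83, t=45   [161*(-83) + 297*(45) = 2]
q=1: r=1, s=107, t=-58   [161*(107) + 297*(-58) = 1]
q=2: r=0, s=-297, t=161   [161*(-297) + 297*(161) = 0]
GCD = 1; from the row with r=1: x=107, y=-58
Check: 161*(107) + 297*(-58) = 17227 - 17226 = 1

GCD = 1, x = 107, y = -58


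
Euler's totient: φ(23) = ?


23 = 23
Prime factors: 23
φ(23) = 23 × (1-1/23)
= 23 × 22/23 = 22

φ(23) = 22


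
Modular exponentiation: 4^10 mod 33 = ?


4^1 mod 33 = 4
4^2 mod 33 = 16
4^3 mod 33 = 31
4^4 mod 33 = 25
4^5 mod 33 = 1
4^6 mod 33 = 4
4^7 mod 33 = 16
4^8 mod 33 = 31
4^9 mod 33 = 25
4^10 mod 33 = 1


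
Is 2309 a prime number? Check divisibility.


Check divisors up to sqrt(2309) = 48.0521
No divisors found.
2309 is prime.

Yes, 2309 is prime


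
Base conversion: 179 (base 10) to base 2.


179 (base 10) = 179 (decimal)
179 (decimal) = 10110011 (base 2)


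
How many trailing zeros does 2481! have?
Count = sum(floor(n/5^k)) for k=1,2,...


floor(2481/5) = 496
floor(2481/25) = 99
floor(2481/125) = 19
floor(2481/625) = 3
Total = 617

617 trailing zeros


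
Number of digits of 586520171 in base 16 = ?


586520171 in base 16 = 22F5966B
Number of digits = 8

8 digits (base 16)


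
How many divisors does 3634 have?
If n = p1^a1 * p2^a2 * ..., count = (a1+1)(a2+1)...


3634 = 2^1 × 23^1 × 79^1
d(3634) = (1+1) × (1+1) × (1+1) = 8

8 divisors


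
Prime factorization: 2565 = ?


2565 / 3 = 855
855 / 3 = 285
285 / 3 = 95
95 / 5 = 19
19 / 19 = 1
2565 = 3^3 × 5 × 19


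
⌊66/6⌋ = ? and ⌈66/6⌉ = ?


66/6 = 11.0000
floor = 11
ceil = 11

floor = 11, ceil = 11


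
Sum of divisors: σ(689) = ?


Divisors of 689: 1, 13, 53, 689
Sum = 1 + 13 + 53 + 689 = 756

σ(689) = 756


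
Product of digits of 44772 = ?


4 × 4 × 7 × 7 × 2 = 1568


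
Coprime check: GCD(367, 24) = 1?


Euclidean algorithm:
367 = 15 * 24 + 7
24 = 3 * 7 + 3
7 = 2 * 3 + 1
3 = 3 * 1 + 0
GCD(367, 24) = 1

Yes, coprime (GCD = 1)


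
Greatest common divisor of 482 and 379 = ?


482 = 1 * 379 + 103
379 = 3 * 103 + 70
103 = 1 * 70 + 33
70 = 2 * 33 + 4
33 = 8 * 4 + 1
4 = 4 * 1 + 0
GCD = 1


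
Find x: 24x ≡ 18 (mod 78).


GCD(24, 78) = 6 divides 18
Divide: 4x ≡ 3 (mod 13)
x ≡ 4 (mod 13)


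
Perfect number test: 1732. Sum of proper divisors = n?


Proper divisors of 1732: 1, 2, 4, 433, 866
Sum = 1 + 2 + 4 + 433 + 866 = 1306

No, 1732 is not perfect (1306 ≠ 1732)


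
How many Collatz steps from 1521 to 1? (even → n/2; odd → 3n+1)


1521 → 4564 → 2282 → 1141 → 3424 → 1712 → 856 → 428 → 214 → 107 → 322 → 161 → 484 → 242 → 121 → 364 → 182 → 91 → 274 → 137 → 412 → 206 → 103 → 310 → 155 → 466 → 233 → 700 → 350 → 175 → 526 → 263 → 790 → 395 → 1186 → 593 → 1780 → 890 → 445 → 1336 → 668 → 334 → 167 → 502 → 251 → 754 → 377 → 1132 → 566 → 283 → 850 → 425 → 1276 → 638 → 319 → 958 → 479 → 1438 → 719 → 2158 → 1079 → 3238 → 1619 → 4858 → 2429 → 7288 → 3644 → 1822 → 911 → 2734 → 1367 → 4102 → 2051 → 6154 → 3077 → 9232 → 4616 → 2308 → 1154 → 577 → 1732 → 866 → 433 → 1300 → 650 → 325 → 976 → 488 → 244 → 122 → 61 → 184 → 92 → 46 → 23 → 70 → 35 → 106 → 53 → 160 → 80 → 40 → 20 → 10 → 5 → 16 → 8 → 4 → 2 → 1
Total steps = 109

109 steps


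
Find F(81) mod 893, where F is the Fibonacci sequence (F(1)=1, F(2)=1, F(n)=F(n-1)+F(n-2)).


F(k) mod 893 for k=1..81:
1, 1, 2, 3, 5, 8, 13, 21, 34, 55, 89, 144, 233, 377, 610, 94, 704, 798, 609, 514, 230, 744, 81, 825, 13, 838, 851, 796, 754, 657, 518, 282, 800, 189, 96, 285, 381, 666, 154, 820, 81, 8, 89, 97, 186, 283, 469, 752, 328, 187, 515, 702, 324, 133, 457, 590, 154, 744, 5, 749, 754, 610, 471, 188, 659, 847, 613, 567, 287, 854, 248, 209, 457, 666, 230, 3, 233, 236, 469, 705, 281
F(81) mod 893 = 281


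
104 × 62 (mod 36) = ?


104 × 62 = 6448
6448 mod 36 = 4


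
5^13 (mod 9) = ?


5^1 mod 9 = 5
5^2 mod 9 = 7
5^3 mod 9 = 8
5^4 mod 9 = 4
5^5 mod 9 = 2
5^6 mod 9 = 1
5^7 mod 9 = 5
5^8 mod 9 = 7
5^9 mod 9 = 8
5^10 mod 9 = 4
5^11 mod 9 = 2
5^12 mod 9 = 1
5^13 mod 9 = 5


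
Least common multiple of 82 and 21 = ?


GCD(82, 21) = 1
LCM = 82*21/1 = 1722/1 = 1722

LCM = 1722


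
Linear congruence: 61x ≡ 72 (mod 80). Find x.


GCD(61, 80) = 1, unique solution
a^(-1) mod 80 = 21
x = 21 * 72 mod 80 = 72

x ≡ 72 (mod 80)


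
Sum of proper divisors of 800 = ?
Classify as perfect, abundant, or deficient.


Proper divisors: 1, 2, 4, 5, 8, 10, 16, 20, 25, 32, 40, 50, 80, 100, 160, 200, 400
Sum = 1 + 2 + 4 + 5 + 8 + 10 + 16 + 20 + 25 + 32 + 40 + 50 + 80 + 100 + 160 + 200 + 400 = 1153
1153 > 800 → abundant

s(800) = 1153 (abundant)


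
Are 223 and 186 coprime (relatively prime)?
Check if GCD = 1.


Euclidean algorithm:
223 = 1 * 186 + 37
186 = 5 * 37 + 1
37 = 37 * 1 + 0
GCD(223, 186) = 1

Yes, coprime (GCD = 1)


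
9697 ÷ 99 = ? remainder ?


9697 = 99 * 97 + 94
Check: 9603 + 94 = 9697

q = 97, r = 94


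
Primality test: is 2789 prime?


Check divisors up to sqrt(2789) = 52.8110
No divisors found.
2789 is prime.

Yes, 2789 is prime


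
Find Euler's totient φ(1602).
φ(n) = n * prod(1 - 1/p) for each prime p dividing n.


1602 = 2 × 3^2 × 89
Prime factors: 2, 3, 89
φ(1602) = 1602 × (1-1/2) × (1-1/3) × (1-1/89)
= 1602 × 1/2 × 2/3 × 88/89 = 528

φ(1602) = 528


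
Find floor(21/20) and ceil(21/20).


21/20 = 1.0500
floor = 1
ceil = 2

floor = 1, ceil = 2


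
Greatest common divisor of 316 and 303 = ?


316 = 1 * 303 + 13
303 = 23 * 13 + 4
13 = 3 * 4 + 1
4 = 4 * 1 + 0
GCD = 1


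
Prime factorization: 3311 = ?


3311 / 7 = 473
473 / 11 = 43
43 / 43 = 1
3311 = 7 × 11 × 43


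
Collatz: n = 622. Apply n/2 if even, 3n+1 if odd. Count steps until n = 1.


622 → 311 → 934 → 467 → 1402 → 701 → 2104 → 1052 → 526 → 263 → 790 → 395 → 1186 → 593 → 1780 → 890 → 445 → 1336 → 668 → 334 → 167 → 502 → 251 → 754 → 377 → 1132 → 566 → 283 → 850 → 425 → 1276 → 638 → 319 → 958 → 479 → 1438 → 719 → 2158 → 1079 → 3238 → 1619 → 4858 → 2429 → 7288 → 3644 → 1822 → 911 → 2734 → 1367 → 4102 → 2051 → 6154 → 3077 → 9232 → 4616 → 2308 → 1154 → 577 → 1732 → 866 → 433 → 1300 → 650 → 325 → 976 → 488 → 244 → 122 → 61 → 184 → 92 → 46 → 23 → 70 → 35 → 106 → 53 → 160 → 80 → 40 → 20 → 10 → 5 → 16 → 8 → 4 → 2 → 1
Total steps = 87

87 steps


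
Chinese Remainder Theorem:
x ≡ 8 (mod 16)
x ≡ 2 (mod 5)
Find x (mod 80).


M = 16*5 = 80
M1 = M/16 = 5, M2 = M/5 = 16
M1^(-1) mod 16 = 13, M2^(-1) mod 5 = 1
x = 8*5*13 + 2*16*1 = 552
552 mod 80 = 72
Check: 72 mod 16 = 8 ✓, 72 mod 5 = 2 ✓

x ≡ 72 (mod 80)


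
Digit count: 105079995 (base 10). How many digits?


105079995 has 9 digits in base 10
floor(log10(105079995)) + 1 = floor(8.0215) + 1 = 9

9 digits (base 10)


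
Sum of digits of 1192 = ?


1 + 1 + 9 + 2 = 13


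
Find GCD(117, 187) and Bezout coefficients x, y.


Tabular extended Euclidean (each row: r = 117*s + 187*t):
r=117, s=1, t=0
r=187, s=0, t=1
q=0: r=117, s=1, t=0   [117*(1) + 187*(0) = 117]
q=1: r=70, s=-1, t=1   [117*(-1) + 187*(1) = 70]
q=1: r=47, s=2, t=-1   [117*(2) + 187*(-1) = 47]
q=1: r=23, s=-3, t=2   [117*(-3) + 187*(2) = 23]
q=2: r=1, s=8, t=-5   [117*(8) + 187*(-5) = 1]
q=23: r=0, s=-187, t=117   [117*(-187) + 187*(117) = 0]
GCD = 1; from the row with r=1: x=8, y=-5
Check: 117*(8) + 187*(-5) = 936 - 935 = 1

GCD = 1, x = 8, y = -5


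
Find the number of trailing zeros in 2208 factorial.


floor(2208/5) = 441
floor(2208/25) = 88
floor(2208/125) = 17
floor(2208/625) = 3
Total = 549

549 trailing zeros


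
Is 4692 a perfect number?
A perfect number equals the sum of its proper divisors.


Proper divisors of 4692: 1, 2, 3, 4, 6, 12, 17, 23, 34, 46, 51, 68, 69, 92, 102, 138, 204, 276, 391, 782, 1173, 1564, 2346
Sum = 1 + 2 + 3 + 4 + 6 + 12 + 17 + 23 + 34 + 46 + 51 + 68 + 69 + 92 + 102 + 138 + 204 + 276 + 391 + 782 + 1173 + 1564 + 2346 = 7404

No, 4692 is not perfect (7404 ≠ 4692)


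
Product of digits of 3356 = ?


3 × 3 × 5 × 6 = 270


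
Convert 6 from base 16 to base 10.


6 (base 16) = 6 (decimal)
6 (decimal) = 6 (base 10)


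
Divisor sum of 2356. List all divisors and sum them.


Divisors of 2356: 1, 2, 4, 19, 31, 38, 62, 76, 124, 589, 1178, 2356
Sum = 1 + 2 + 4 + 19 + 31 + 38 + 62 + 76 + 124 + 589 + 1178 + 2356 = 4480

σ(2356) = 4480
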